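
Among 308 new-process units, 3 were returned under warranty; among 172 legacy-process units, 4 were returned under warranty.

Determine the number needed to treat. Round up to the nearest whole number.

NNT: 74

risk, new-process units = 3/308 = 0.009740
risk, legacy-process units = 4/172 = 0.023256
absolute risk difference = 0.013516
1 / 0.013516 = 73.986 → round up → 74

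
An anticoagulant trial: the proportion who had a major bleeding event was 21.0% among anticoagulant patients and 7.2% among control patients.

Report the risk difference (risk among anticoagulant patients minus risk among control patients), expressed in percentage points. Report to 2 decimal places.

13.80

risk difference = 0.2100 − 0.0720 = 0.1380 → 13.80 percentage points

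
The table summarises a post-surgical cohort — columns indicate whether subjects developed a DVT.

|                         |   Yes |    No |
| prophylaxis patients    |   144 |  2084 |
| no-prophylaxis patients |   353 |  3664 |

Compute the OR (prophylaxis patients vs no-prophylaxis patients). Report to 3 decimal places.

OR = (144 × 3664) / (2084 × 353) = 527616/735652 ≈ 0.717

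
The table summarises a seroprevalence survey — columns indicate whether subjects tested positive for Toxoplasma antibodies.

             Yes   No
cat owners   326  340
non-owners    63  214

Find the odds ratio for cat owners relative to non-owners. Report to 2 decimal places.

OR = (326 × 214) / (340 × 63) = 69764/21420 ≈ 3.26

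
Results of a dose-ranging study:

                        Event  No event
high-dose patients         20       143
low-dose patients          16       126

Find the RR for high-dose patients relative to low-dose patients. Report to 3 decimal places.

risk, high-dose patients = 20/163 = 0.1227
risk, low-dose patients = 16/142 = 0.1127
RR = 0.1227 / 0.1127 = 1.089

1.089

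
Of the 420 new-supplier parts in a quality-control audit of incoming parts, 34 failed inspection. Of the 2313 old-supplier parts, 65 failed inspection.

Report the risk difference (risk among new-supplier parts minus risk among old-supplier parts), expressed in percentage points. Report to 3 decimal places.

5.285

risk, new-supplier parts = 34/420 = 0.08095
risk, old-supplier parts = 65/2313 = 0.02810
risk difference = 0.08095 − 0.02810 = 0.05285 → 5.285 percentage points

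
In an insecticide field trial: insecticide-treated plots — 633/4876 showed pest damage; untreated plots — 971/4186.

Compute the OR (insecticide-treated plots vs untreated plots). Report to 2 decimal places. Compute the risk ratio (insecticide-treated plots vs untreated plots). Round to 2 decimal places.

OR = (633 × 3215) / (4243 × 971) = 2035095/4119953 ≈ 0.49
risk, insecticide-treated plots = 633/4876 = 0.1298
risk, untreated plots = 971/4186 = 0.2320
RR = 0.1298 / 0.2320 = 0.56

OR = 0.49; RR = 0.56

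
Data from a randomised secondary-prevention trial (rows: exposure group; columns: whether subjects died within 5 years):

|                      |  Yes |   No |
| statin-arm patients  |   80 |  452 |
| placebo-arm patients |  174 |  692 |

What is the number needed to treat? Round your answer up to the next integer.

risk, statin-arm patients = 80/532 = 0.150376
risk, placebo-arm patients = 174/866 = 0.200924
absolute risk difference = 0.050548
1 / 0.050548 = 19.783 → round up → 20

NNT = 20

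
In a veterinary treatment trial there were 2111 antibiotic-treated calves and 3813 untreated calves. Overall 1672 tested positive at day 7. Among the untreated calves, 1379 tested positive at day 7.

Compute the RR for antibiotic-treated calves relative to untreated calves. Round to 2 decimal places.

antibiotic-treated calves with the outcome: 1672 − 1379 = 293
antibiotic-treated calves without the outcome: 2111 − 293 = 1818
untreated calves without the outcome: 3813 − 1379 = 2434
risk, antibiotic-treated calves = 293/2111 = 0.1388
risk, untreated calves = 1379/3813 = 0.3617
RR = 0.1388 / 0.3617 = 0.38

0.38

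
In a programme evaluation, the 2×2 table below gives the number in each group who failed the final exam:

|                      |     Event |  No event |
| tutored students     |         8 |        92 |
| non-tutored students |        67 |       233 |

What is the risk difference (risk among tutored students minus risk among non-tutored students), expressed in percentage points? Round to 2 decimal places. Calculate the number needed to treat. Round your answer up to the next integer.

risk, tutored students = 8/100 = 0.0800
risk, non-tutored students = 67/300 = 0.2233
risk difference = 0.0800 − 0.2233 = -0.1433 → -14.33 percentage points
absolute risk difference = 0.143333
1 / 0.143333 = 6.977 → round up → 7

RD = -14.33; NNT = 7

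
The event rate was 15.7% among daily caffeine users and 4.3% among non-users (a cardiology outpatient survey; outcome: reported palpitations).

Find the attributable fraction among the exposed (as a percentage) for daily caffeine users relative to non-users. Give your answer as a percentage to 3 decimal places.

AR% = (0.15700 − 0.04300) / 0.15700 = 0.7261 → 72.611%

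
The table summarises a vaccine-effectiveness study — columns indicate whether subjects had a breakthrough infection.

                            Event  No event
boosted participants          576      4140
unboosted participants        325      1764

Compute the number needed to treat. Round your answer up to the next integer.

NNT = 30

risk, boosted participants = 576/4716 = 0.122137
risk, unboosted participants = 325/2089 = 0.155577
absolute risk difference = 0.033439
1 / 0.033439 = 29.905 → round up → 30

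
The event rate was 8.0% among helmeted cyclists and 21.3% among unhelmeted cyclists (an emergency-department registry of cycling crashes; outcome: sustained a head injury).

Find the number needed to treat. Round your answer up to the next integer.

8

absolute risk difference = 0.133000
1 / 0.133000 = 7.519 → round up → 8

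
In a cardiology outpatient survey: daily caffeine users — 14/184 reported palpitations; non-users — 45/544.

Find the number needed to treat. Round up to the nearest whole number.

risk, daily caffeine users = 14/184 = 0.076087
risk, non-users = 45/544 = 0.082721
absolute risk difference = 0.006634
1 / 0.006634 = 150.739 → round up → 151

NNT = 151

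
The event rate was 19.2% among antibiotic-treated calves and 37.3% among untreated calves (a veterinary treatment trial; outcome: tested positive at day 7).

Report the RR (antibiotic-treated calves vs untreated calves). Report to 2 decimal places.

RR = 0.1920 / 0.3730 = 0.51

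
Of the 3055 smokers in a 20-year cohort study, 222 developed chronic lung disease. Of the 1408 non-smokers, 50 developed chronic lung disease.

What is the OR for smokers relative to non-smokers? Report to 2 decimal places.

OR = (222 × 1358) / (2833 × 50) = 301476/141650 ≈ 2.13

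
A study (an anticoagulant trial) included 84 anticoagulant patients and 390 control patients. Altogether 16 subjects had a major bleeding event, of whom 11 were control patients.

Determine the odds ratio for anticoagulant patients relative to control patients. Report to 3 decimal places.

anticoagulant patients with the outcome: 16 − 11 = 5
anticoagulant patients without the outcome: 84 − 5 = 79
control patients without the outcome: 390 − 11 = 379
OR = (5 × 379) / (79 × 11) = 1895/869 ≈ 2.181

2.181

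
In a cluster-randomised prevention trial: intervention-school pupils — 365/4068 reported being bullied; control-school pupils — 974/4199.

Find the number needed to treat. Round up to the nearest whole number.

NNT: 8

risk, intervention-school pupils = 365/4068 = 0.089725
risk, control-school pupils = 974/4199 = 0.231960
absolute risk difference = 0.142235
1 / 0.142235 = 7.031 → round up → 8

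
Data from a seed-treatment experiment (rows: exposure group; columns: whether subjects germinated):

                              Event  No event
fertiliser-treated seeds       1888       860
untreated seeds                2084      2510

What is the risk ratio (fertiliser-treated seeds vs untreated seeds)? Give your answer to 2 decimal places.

risk, fertiliser-treated seeds = 1888/2748 = 0.6870
risk, untreated seeds = 2084/4594 = 0.4536
RR = 0.6870 / 0.4536 = 1.51

1.51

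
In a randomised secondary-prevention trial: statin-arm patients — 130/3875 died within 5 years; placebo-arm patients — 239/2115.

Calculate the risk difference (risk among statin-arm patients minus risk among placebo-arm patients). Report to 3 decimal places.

RD ≈ -0.079

risk, statin-arm patients = 130/3875 = 0.03355
risk, placebo-arm patients = 239/2115 = 0.11300
risk difference = 0.03355 − 0.11300 = -0.079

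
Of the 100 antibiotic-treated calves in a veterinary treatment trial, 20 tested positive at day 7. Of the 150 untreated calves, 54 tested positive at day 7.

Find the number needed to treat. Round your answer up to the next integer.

NNT: 7

risk, antibiotic-treated calves = 20/100 = 0.200000
risk, untreated calves = 54/150 = 0.360000
absolute risk difference = 0.160000
1 / 0.160000 = 6.250 → round up → 7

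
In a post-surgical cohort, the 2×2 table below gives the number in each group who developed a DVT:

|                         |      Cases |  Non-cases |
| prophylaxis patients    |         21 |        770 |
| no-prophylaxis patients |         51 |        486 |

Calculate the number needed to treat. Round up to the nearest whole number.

risk, prophylaxis patients = 21/791 = 0.026549
risk, no-prophylaxis patients = 51/537 = 0.094972
absolute risk difference = 0.068423
1 / 0.068423 = 14.615 → round up → 15

15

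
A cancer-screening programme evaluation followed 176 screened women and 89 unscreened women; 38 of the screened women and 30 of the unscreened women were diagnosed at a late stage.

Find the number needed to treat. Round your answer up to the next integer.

risk, screened women = 38/176 = 0.215909
risk, unscreened women = 30/89 = 0.337079
absolute risk difference = 0.121170
1 / 0.121170 = 8.253 → round up → 9

NNT = 9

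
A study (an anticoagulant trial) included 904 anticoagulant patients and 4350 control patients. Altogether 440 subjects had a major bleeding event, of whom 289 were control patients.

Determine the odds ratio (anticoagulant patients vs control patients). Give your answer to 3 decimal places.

anticoagulant patients with the outcome: 440 − 289 = 151
anticoagulant patients without the outcome: 904 − 151 = 753
control patients without the outcome: 4350 − 289 = 4061
OR = (151 × 4061) / (753 × 289) = 613211/217617 ≈ 2.818

OR ≈ 2.818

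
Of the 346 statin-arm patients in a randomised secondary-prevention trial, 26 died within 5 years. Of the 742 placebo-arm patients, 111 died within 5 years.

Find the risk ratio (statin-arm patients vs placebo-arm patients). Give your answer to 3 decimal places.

RR: 0.502

risk, statin-arm patients = 26/346 = 0.0751
risk, placebo-arm patients = 111/742 = 0.1496
RR = 0.0751 / 0.1496 = 0.502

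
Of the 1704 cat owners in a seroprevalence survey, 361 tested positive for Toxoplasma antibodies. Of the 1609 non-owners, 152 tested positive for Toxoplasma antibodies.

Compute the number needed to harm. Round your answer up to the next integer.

NNH: 9

risk, cat owners = 361/1704 = 0.211854
risk, non-owners = 152/1609 = 0.094469
absolute risk difference = 0.117386
1 / 0.117386 = 8.519 → round up → 9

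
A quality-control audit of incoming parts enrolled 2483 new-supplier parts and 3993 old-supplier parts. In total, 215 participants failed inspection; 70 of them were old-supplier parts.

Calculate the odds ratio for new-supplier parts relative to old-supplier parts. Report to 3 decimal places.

new-supplier parts with the outcome: 215 − 70 = 145
new-supplier parts without the outcome: 2483 − 145 = 2338
old-supplier parts without the outcome: 3993 − 70 = 3923
odds, new-supplier parts = 145/2338 = 0.06202
odds, old-supplier parts = 70/3923 = 0.01784
OR = 0.06202 / 0.01784 = 3.476

OR ≈ 3.476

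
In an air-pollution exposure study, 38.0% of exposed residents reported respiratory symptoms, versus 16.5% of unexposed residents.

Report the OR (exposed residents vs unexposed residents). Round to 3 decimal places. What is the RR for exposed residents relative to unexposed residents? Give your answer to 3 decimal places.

odds, exposed residents = 0.3800/0.6200 = 0.6129
odds, unexposed residents = 0.1650/0.8350 = 0.1976
OR = 0.6129 / 0.1976 = 3.102
RR = 0.3800 / 0.1650 = 2.303

OR = 3.102; RR = 2.303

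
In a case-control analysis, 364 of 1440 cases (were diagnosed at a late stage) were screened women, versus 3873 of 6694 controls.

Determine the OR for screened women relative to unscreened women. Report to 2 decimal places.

odds, screened women = 364/3873 = 0.0940
odds, unscreened women = 1076/2821 = 0.3814
OR = 0.0940 / 0.3814 = 0.25

0.25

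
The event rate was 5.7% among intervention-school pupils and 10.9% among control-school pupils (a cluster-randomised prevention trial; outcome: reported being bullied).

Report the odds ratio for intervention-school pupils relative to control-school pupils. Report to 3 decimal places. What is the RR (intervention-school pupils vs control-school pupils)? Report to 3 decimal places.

OR = 0.494; RR = 0.523

odds, intervention-school pupils = 0.0570/0.9430 = 0.0604
odds, control-school pupils = 0.1090/0.8910 = 0.1223
OR = 0.0604 / 0.1223 = 0.494
RR = 0.0570 / 0.1090 = 0.523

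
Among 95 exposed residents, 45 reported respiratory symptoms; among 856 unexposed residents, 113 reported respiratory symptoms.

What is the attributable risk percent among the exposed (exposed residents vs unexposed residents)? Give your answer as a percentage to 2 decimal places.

AR%: 72.13%

risk, exposed residents = 45/95 = 0.4737
risk, unexposed residents = 113/856 = 0.1320
AR% = (0.4737 − 0.1320) / 0.4737 = 0.7213 → 72.13%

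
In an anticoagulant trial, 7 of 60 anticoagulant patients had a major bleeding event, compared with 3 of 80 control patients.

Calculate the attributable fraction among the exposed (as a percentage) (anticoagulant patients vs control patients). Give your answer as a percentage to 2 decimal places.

67.86%

risk, anticoagulant patients = 7/60 = 0.11667
risk, control patients = 3/80 = 0.03750
AR% = (0.11667 − 0.03750) / 0.11667 = 0.6786 → 67.86%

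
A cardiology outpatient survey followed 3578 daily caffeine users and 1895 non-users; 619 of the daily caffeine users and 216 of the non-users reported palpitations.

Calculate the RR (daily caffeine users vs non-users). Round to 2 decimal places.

1.52

risk, daily caffeine users = 619/3578 = 0.1730
risk, non-users = 216/1895 = 0.1140
RR = 0.1730 / 0.1140 = 1.52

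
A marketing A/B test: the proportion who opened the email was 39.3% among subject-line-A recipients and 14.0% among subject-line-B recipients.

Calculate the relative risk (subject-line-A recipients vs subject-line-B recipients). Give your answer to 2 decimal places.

RR = 0.3930 / 0.1400 = 2.81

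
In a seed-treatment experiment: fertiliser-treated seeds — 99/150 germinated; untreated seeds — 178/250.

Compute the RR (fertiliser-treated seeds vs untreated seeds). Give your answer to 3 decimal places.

RR ≈ 0.927

risk, fertiliser-treated seeds = 99/150 = 0.6600
risk, untreated seeds = 178/250 = 0.7120
RR = 0.6600 / 0.7120 = 0.927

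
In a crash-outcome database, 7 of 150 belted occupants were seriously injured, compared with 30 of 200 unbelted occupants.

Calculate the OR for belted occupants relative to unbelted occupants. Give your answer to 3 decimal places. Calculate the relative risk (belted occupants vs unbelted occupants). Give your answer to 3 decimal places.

OR = (7 × 170) / (143 × 30) = 1190/4290 ≈ 0.277
risk, belted occupants = 7/150 = 0.04667
risk, unbelted occupants = 30/200 = 0.15000
RR = 0.04667 / 0.15000 = 0.311

OR = 0.277; RR = 0.311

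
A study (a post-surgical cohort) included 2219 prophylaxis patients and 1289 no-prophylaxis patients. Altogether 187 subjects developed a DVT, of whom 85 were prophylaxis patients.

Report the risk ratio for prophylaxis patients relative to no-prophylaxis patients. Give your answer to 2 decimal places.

0.48

prophylaxis patients without the outcome: 2219 − 85 = 2134
no-prophylaxis patients with the outcome: 187 − 85 = 102
no-prophylaxis patients without the outcome: 1289 − 102 = 1187
risk, prophylaxis patients = 85/2219 = 0.03831
risk, no-prophylaxis patients = 102/1289 = 0.07913
RR = 0.03831 / 0.07913 = 0.48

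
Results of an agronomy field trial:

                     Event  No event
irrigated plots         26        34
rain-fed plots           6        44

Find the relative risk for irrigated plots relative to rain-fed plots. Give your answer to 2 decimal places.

RR = 3.61

risk, irrigated plots = 26/60 = 0.4333
risk, rain-fed plots = 6/50 = 0.1200
RR = 0.4333 / 0.1200 = 3.61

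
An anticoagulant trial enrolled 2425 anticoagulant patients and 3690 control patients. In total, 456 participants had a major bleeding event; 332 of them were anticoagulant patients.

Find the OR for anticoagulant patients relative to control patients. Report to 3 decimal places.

OR ≈ 4.562

anticoagulant patients without the outcome: 2425 − 332 = 2093
control patients with the outcome: 456 − 332 = 124
control patients without the outcome: 3690 − 124 = 3566
OR = (332 × 3566) / (2093 × 124) = 1183912/259532 ≈ 4.562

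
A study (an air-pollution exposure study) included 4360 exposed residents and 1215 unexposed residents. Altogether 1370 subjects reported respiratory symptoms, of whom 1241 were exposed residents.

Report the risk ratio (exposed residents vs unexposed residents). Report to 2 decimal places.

exposed residents without the outcome: 4360 − 1241 = 3119
unexposed residents with the outcome: 1370 − 1241 = 129
unexposed residents without the outcome: 1215 − 129 = 1086
risk, exposed residents = 1241/4360 = 0.2846
risk, unexposed residents = 129/1215 = 0.1062
RR = 0.2846 / 0.1062 = 2.68

RR ≈ 2.68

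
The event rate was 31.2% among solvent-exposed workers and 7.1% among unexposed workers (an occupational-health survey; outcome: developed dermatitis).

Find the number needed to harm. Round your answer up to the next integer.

absolute risk difference = 0.241000
1 / 0.241000 = 4.149 → round up → 5

5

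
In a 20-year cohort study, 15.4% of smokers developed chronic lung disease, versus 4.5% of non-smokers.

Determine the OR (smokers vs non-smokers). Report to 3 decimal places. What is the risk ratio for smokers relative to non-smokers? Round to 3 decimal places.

OR = 3.863; RR = 3.422

odds, smokers = 0.15400/0.84600 = 0.18203
odds, non-smokers = 0.04500/0.95500 = 0.04712
OR = 0.18203 / 0.04712 = 3.863
RR = 0.15400 / 0.04500 = 3.422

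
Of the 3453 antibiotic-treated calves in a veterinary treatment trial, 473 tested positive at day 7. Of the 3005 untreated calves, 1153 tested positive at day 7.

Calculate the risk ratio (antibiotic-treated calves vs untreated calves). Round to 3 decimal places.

risk, antibiotic-treated calves = 473/3453 = 0.1370
risk, untreated calves = 1153/3005 = 0.3837
RR = 0.1370 / 0.3837 = 0.357

0.357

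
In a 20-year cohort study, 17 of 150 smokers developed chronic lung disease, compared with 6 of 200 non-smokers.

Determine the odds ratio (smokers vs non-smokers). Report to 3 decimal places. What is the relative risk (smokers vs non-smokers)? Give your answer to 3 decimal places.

OR = (17 × 194) / (133 × 6) = 3298/798 ≈ 4.133
risk, smokers = 17/150 = 0.11333
risk, non-smokers = 6/200 = 0.03000
RR = 0.11333 / 0.03000 = 3.778

OR = 4.133; RR = 3.778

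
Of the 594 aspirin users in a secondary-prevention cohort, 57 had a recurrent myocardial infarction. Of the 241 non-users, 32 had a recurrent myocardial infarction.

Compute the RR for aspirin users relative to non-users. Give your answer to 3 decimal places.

RR: 0.723

risk, aspirin users = 57/594 = 0.0960
risk, non-users = 32/241 = 0.1328
RR = 0.0960 / 0.1328 = 0.723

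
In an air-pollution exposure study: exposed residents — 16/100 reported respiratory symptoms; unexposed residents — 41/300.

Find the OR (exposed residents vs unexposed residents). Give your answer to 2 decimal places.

odds, exposed residents = 16/84 = 0.1905
odds, unexposed residents = 41/259 = 0.1583
OR = 0.1905 / 0.1583 = 1.20

OR: 1.20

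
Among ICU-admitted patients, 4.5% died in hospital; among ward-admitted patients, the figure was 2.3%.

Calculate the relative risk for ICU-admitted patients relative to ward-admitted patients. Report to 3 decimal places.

RR = 0.04500 / 0.02300 = 1.957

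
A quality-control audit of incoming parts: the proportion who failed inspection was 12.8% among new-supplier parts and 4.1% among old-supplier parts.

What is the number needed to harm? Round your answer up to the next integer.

12

absolute risk difference = 0.087000
1 / 0.087000 = 11.494 → round up → 12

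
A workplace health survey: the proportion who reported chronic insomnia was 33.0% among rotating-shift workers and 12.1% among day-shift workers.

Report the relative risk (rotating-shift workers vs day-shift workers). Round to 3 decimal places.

RR = 0.3300 / 0.1210 = 2.727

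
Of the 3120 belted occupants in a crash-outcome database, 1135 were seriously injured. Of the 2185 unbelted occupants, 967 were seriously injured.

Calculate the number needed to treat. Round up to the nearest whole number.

risk, belted occupants = 1135/3120 = 0.363782
risk, unbelted occupants = 967/2185 = 0.442563
absolute risk difference = 0.078781
1 / 0.078781 = 12.693 → round up → 13

NNT: 13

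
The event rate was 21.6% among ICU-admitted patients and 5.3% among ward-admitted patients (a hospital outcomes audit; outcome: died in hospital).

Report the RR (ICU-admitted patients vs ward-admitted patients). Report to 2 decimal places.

RR = 0.2160 / 0.0530 = 4.08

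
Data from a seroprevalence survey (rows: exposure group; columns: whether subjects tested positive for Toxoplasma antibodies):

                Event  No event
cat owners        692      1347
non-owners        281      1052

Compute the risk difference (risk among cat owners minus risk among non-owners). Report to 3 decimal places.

RD: 0.129

risk, cat owners = 692/2039 = 0.3394
risk, non-owners = 281/1333 = 0.2108
risk difference = 0.3394 − 0.2108 = 0.129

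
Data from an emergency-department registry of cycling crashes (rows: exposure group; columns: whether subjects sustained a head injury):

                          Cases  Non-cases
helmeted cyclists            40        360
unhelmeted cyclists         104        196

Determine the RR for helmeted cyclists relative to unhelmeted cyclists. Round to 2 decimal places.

risk, helmeted cyclists = 40/400 = 0.1000
risk, unhelmeted cyclists = 104/300 = 0.3467
RR = 0.1000 / 0.3467 = 0.29

RR = 0.29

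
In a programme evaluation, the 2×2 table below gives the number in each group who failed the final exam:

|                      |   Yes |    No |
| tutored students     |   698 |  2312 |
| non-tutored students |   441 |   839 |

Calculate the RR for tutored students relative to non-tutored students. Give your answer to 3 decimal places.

risk, tutored students = 698/3010 = 0.2319
risk, non-tutored students = 441/1280 = 0.3445
RR = 0.2319 / 0.3445 = 0.673

0.673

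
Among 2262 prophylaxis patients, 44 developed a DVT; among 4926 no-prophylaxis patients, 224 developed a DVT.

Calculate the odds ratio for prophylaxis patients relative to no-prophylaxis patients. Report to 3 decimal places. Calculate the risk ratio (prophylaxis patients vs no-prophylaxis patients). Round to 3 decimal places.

OR = (44 × 4702) / (2218 × 224) = 206888/496832 ≈ 0.416
risk, prophylaxis patients = 44/2262 = 0.01945
risk, no-prophylaxis patients = 224/4926 = 0.04547
RR = 0.01945 / 0.04547 = 0.428

OR = 0.416; RR = 0.428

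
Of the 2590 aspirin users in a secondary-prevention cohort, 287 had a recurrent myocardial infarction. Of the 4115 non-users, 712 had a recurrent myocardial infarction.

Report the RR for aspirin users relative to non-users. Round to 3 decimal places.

RR = 0.640

risk, aspirin users = 287/2590 = 0.1108
risk, non-users = 712/4115 = 0.1730
RR = 0.1108 / 0.1730 = 0.640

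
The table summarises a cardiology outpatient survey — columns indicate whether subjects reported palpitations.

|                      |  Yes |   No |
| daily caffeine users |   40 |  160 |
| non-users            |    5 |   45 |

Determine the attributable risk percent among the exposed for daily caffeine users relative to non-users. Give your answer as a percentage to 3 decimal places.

risk, daily caffeine users = 40/200 = 0.2000
risk, non-users = 5/50 = 0.1000
AR% = (0.2000 − 0.1000) / 0.2000 = 0.5000 → 50.000%

AR% = 50.000%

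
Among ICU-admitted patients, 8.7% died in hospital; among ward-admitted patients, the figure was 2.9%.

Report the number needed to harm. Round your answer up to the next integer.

absolute risk difference = 0.058000
1 / 0.058000 = 17.241 → round up → 18

NNH: 18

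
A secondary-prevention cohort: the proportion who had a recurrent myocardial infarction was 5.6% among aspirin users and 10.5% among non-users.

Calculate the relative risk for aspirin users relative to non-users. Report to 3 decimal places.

RR = 0.0560 / 0.1050 = 0.533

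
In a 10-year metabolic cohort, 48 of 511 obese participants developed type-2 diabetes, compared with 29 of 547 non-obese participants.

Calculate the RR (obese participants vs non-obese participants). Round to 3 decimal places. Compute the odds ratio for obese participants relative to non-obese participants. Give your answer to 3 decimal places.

risk, obese participants = 48/511 = 0.0939
risk, non-obese participants = 29/547 = 0.0530
RR = 0.0939 / 0.0530 = 1.772
OR = (48 × 518) / (463 × 29) = 24864/13427 ≈ 1.852

RR = 1.772; OR = 1.852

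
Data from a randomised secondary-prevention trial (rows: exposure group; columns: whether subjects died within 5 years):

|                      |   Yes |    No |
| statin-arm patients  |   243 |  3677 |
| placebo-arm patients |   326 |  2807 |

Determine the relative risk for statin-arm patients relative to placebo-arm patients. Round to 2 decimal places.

risk, statin-arm patients = 243/3920 = 0.0620
risk, placebo-arm patients = 326/3133 = 0.1041
RR = 0.0620 / 0.1041 = 0.60

0.60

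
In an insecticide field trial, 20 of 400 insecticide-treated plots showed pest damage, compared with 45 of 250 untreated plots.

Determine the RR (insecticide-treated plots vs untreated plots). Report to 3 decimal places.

risk, insecticide-treated plots = 20/400 = 0.0500
risk, untreated plots = 45/250 = 0.1800
RR = 0.0500 / 0.1800 = 0.278

RR = 0.278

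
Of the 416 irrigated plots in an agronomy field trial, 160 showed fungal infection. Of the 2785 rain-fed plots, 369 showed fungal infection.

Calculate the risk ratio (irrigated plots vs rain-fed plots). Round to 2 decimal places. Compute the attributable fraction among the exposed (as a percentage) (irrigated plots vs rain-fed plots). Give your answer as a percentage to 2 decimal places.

risk, irrigated plots = 160/416 = 0.3846
risk, rain-fed plots = 369/2785 = 0.1325
RR = 0.3846 / 0.1325 = 2.90
AR% = (0.3846 − 0.1325) / 0.3846 = 0.6555 → 65.55%

RR = 2.90; AR% = 65.55%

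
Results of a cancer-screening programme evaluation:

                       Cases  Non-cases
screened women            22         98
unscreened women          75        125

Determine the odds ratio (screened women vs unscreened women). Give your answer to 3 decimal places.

odds, screened women = 22/98 = 0.2245
odds, unscreened women = 75/125 = 0.6000
OR = 0.2245 / 0.6000 = 0.374

0.374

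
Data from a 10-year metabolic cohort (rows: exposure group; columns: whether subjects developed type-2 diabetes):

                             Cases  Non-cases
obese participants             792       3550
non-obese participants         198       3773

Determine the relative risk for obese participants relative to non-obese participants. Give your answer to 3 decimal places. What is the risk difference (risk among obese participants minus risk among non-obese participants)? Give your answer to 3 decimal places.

RR = 3.658; RD = 0.133

risk, obese participants = 792/4342 = 0.18240
risk, non-obese participants = 198/3971 = 0.04986
RR = 0.18240 / 0.04986 = 3.658
risk difference = 0.18240 − 0.04986 = 0.133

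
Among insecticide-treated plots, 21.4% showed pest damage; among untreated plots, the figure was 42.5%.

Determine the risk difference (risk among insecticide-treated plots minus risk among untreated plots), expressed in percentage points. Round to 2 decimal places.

risk difference = 0.2140 − 0.4250 = -0.2110 → -21.10 percentage points

RD: -21.10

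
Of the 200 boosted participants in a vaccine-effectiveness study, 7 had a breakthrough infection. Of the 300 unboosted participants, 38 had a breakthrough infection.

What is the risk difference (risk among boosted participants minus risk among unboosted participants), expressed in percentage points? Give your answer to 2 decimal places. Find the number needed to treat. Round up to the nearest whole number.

RD = -9.17; NNT = 11

risk, boosted participants = 7/200 = 0.03500
risk, unboosted participants = 38/300 = 0.12667
risk difference = 0.03500 − 0.12667 = -0.09167 → -9.17 percentage points
absolute risk difference = 0.091667
1 / 0.091667 = 10.909 → round up → 11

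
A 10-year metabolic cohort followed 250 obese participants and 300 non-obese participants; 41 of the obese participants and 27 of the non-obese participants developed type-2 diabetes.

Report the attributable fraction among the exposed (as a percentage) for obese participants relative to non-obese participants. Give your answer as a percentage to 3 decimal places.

45.122%

risk, obese participants = 41/250 = 0.1640
risk, non-obese participants = 27/300 = 0.0900
AR% = (0.1640 − 0.0900) / 0.1640 = 0.4512 → 45.122%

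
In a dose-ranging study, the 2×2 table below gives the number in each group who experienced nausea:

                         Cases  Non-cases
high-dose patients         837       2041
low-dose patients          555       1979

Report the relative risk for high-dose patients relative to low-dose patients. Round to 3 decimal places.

1.328

risk, high-dose patients = 837/2878 = 0.2908
risk, low-dose patients = 555/2534 = 0.2190
RR = 0.2908 / 0.2190 = 1.328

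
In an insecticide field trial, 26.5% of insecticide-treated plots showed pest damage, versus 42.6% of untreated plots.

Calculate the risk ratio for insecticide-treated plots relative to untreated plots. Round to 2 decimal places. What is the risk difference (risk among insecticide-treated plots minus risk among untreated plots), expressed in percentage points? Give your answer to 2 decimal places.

RR = 0.62; RD = -16.10

RR = 0.2650 / 0.4260 = 0.62
risk difference = 0.2650 − 0.4260 = -0.1610 → -16.10 percentage points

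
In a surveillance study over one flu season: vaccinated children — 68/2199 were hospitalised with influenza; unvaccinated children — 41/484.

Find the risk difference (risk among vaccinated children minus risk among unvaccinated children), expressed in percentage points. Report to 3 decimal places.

risk, vaccinated children = 68/2199 = 0.03092
risk, unvaccinated children = 41/484 = 0.08471
risk difference = 0.03092 − 0.08471 = -0.05379 → -5.379 percentage points

-5.379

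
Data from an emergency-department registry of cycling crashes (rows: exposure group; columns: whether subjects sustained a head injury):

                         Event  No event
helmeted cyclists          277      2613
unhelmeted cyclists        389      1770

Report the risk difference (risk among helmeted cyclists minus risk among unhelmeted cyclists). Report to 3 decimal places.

-0.084

risk, helmeted cyclists = 277/2890 = 0.0958
risk, unhelmeted cyclists = 389/2159 = 0.1802
risk difference = 0.0958 − 0.1802 = -0.084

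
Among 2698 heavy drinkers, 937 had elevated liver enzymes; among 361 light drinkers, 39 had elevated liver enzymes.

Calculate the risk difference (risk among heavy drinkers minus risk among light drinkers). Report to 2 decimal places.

RD = 0.24

risk, heavy drinkers = 937/2698 = 0.3473
risk, light drinkers = 39/361 = 0.1080
risk difference = 0.3473 − 0.1080 = 0.24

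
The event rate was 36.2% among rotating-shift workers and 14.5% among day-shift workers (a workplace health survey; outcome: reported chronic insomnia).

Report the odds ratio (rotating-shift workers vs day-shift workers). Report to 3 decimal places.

OR = 3.346

odds, rotating-shift workers = 0.3620/0.6380 = 0.5674
odds, day-shift workers = 0.1450/0.8550 = 0.1696
OR = 0.5674 / 0.1696 = 3.346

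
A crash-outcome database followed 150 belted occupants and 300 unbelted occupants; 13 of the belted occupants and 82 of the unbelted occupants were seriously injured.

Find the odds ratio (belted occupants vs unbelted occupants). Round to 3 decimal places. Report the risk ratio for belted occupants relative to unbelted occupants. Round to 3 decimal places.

OR = 0.252; RR = 0.317

odds, belted occupants = 13/137 = 0.0949
odds, unbelted occupants = 82/218 = 0.3761
OR = 0.0949 / 0.3761 = 0.252
risk, belted occupants = 13/150 = 0.0867
risk, unbelted occupants = 82/300 = 0.2733
RR = 0.0867 / 0.2733 = 0.317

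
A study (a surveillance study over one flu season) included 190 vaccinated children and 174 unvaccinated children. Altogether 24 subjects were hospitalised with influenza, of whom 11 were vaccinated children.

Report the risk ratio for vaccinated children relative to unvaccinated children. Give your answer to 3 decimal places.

vaccinated children without the outcome: 190 − 11 = 179
unvaccinated children with the outcome: 24 − 11 = 13
unvaccinated children without the outcome: 174 − 13 = 161
risk, vaccinated children = 11/190 = 0.0579
risk, unvaccinated children = 13/174 = 0.0747
RR = 0.0579 / 0.0747 = 0.775

RR: 0.775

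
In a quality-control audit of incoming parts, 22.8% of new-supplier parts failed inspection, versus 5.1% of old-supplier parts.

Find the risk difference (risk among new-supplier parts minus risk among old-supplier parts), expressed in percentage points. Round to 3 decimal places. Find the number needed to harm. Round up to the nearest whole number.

RD = 17.700; NNH = 6

risk difference = 0.2280 − 0.0510 = 0.1770 → 17.700 percentage points
absolute risk difference = 0.177000
1 / 0.177000 = 5.650 → round up → 6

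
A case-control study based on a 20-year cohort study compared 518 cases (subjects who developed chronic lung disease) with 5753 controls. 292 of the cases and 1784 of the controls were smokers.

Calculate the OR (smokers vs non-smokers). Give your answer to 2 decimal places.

OR = (292 × 3969) / (1784 × 226) = 1158948/403184 ≈ 2.87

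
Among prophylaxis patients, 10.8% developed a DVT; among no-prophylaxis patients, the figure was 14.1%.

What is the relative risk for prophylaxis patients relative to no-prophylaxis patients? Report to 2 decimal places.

RR = 0.1080 / 0.1410 = 0.77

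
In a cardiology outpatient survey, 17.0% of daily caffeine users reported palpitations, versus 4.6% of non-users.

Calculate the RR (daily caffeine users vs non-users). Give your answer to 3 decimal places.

RR = 0.17000 / 0.04600 = 3.696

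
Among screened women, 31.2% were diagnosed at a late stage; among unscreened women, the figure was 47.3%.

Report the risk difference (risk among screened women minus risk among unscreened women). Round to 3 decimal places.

risk difference = 0.3120 − 0.4730 = -0.161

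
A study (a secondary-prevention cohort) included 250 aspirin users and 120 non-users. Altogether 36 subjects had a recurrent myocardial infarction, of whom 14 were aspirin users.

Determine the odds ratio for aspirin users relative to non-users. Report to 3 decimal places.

0.264

aspirin users without the outcome: 250 − 14 = 236
non-users with the outcome: 36 − 14 = 22
non-users without the outcome: 120 − 22 = 98
OR = (14 × 98) / (236 × 22) = 1372/5192 ≈ 0.264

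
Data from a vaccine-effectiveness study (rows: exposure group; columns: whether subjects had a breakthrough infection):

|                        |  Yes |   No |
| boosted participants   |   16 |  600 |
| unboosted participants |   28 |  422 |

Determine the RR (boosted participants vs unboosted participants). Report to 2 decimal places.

risk, boosted participants = 16/616 = 0.02597
risk, unboosted participants = 28/450 = 0.06222
RR = 0.02597 / 0.06222 = 0.42

0.42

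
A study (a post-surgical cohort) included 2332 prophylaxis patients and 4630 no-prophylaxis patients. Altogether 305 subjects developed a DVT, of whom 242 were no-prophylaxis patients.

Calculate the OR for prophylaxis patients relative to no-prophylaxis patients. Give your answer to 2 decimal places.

prophylaxis patients with the outcome: 305 − 242 = 63
prophylaxis patients without the outcome: 2332 − 63 = 2269
no-prophylaxis patients without the outcome: 4630 − 242 = 4388
OR = (63 × 4388) / (2269 × 242) = 276444/549098 ≈ 0.50

0.50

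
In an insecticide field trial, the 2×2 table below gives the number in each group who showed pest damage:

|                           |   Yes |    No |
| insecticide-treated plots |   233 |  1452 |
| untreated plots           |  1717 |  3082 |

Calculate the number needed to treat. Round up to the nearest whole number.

risk, insecticide-treated plots = 233/1685 = 0.138279
risk, untreated plots = 1717/4799 = 0.357783
absolute risk difference = 0.219504
1 / 0.219504 = 4.556 → round up → 5

5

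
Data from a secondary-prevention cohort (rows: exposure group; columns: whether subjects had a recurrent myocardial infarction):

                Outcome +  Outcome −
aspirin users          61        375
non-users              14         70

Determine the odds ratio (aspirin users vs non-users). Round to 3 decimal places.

OR = (61 × 70) / (375 × 14) = 4270/5250 ≈ 0.813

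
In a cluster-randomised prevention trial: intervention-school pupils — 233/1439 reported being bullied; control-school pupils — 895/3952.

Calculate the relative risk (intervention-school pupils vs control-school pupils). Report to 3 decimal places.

risk, intervention-school pupils = 233/1439 = 0.1619
risk, control-school pupils = 895/3952 = 0.2265
RR = 0.1619 / 0.2265 = 0.715

RR ≈ 0.715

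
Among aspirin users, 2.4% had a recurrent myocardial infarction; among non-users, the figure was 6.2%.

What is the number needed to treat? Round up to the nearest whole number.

absolute risk difference = 0.038000
1 / 0.038000 = 26.316 → round up → 27

27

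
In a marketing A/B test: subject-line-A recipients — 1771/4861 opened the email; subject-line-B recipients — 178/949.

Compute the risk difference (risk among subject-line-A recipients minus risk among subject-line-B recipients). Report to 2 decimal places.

risk, subject-line-A recipients = 1771/4861 = 0.3643
risk, subject-line-B recipients = 178/949 = 0.1876
risk difference = 0.3643 − 0.1876 = 0.18

RD ≈ 0.18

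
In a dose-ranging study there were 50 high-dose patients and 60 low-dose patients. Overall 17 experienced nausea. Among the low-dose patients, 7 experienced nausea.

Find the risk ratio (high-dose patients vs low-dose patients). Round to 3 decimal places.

high-dose patients with the outcome: 17 − 7 = 10
high-dose patients without the outcome: 50 − 10 = 40
low-dose patients without the outcome: 60 − 7 = 53
risk, high-dose patients = 10/50 = 0.2000
risk, low-dose patients = 7/60 = 0.1167
RR = 0.2000 / 0.1167 = 1.714

1.714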